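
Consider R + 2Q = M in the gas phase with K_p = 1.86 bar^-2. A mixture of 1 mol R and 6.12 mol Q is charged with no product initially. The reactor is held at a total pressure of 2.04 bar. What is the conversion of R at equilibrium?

Let X = conversion of R (basis 1 mol R); extent of reaction ξ = X.
Mole table: n_R = 1 − X; n_Q = 6.12 − 2X; n_M = X.
Total moles n_T = 7.12 − 2X.
With p_i = (n_i/n_T)P, K_p = p_M / (p_R p_Q^2).
Substituting and setting equal to 1.86 bar^-2 gives a polynomial in X; the root in (0,1) is X = 0.838.

X = 0.838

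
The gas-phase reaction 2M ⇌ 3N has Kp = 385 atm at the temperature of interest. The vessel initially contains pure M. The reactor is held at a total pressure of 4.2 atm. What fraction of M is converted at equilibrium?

Take 1 mol M as basis and let X be its fractional conversion, so ξ = 0.5X.
At extent ξ: n_M = 1 − X; n_N = 1.5X.
Total moles n_T = 1 + 0.5X.
Mole fractions y_i = n_i/n_T; Kp = p_N^3 / (p_M^2) with p_i = y_i·P.
Substituting and setting equal to 385 atm gives a polynomial in X; the root in (0,1) is X = 0.870.

X = 0.870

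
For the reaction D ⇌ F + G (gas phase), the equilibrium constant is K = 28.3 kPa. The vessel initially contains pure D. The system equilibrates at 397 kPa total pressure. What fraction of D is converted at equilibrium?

X = 0.258

Take 1 mol D as basis and let X be its fractional conversion, so ξ = X.
Mole table: n_D = 1 − X; n_F = X; n_G = X.
Total moles n_T = 1 + X.
y_i = n_i/n_T, p_i = y_i·P. K = p_F p_G / (p_D).
Setting this equal to 28.3 kPa and taking the physical root (0 < X < 1) gives X = 0.258.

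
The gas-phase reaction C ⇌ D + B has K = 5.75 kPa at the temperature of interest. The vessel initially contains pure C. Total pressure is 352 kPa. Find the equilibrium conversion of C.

Let X = conversion of C (basis 1 mol C); extent of reaction ξ = X.
Moles: n_C = 1 − X; n_D = X; n_B = X.
Summing: n_T = 1 + X.
Mole fractions y_i = n_i/n_T; K = p_D p_B / (p_C) with p_i = y_i·P.
Setting this equal to 5.75 kPa and taking the physical root (0 < X < 1) gives X = 0.127.

X = 0.127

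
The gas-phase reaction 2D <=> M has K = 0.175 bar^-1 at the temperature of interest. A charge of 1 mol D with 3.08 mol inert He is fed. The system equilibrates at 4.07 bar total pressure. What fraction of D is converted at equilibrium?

Basis: 1 mol D initially; let X = conversion of D. Extent ξ = 0.5X.
Mole table: n_D = 1 − X; n_M = 0.5X; n_I = 3.08 (inert).
Summing: n_T = 4.08 − 0.5X.
With p_i = (n_i/n_T)P, K = p_M / (p_D^2).
This yields a degree-2 equation in X; solving on (0,1), X = 0.219.

X = 0.219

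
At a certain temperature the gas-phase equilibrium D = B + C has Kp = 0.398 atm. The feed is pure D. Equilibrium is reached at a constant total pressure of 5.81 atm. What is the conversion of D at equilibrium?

X = 0.253

Take 1 mol D as basis and let X be its fractional conversion, so ξ = X.
Mole table: n_D = 1 − X; n_B = X; n_C = X.
Total moles n_T = 1 + X.
Mole fractions y_i = n_i/n_T; Kp = p_B p_C / (p_D) with p_i = y_i·P.
This yields a degree-2 equation in X; solving on (0,1), X = 0.253.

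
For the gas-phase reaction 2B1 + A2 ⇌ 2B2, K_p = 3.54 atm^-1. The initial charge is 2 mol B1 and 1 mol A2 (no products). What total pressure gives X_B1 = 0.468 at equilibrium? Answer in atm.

P = 1.04 atm

Basis: 2 mol B1 initially; let X = conversion of B1. Extent ξ = X.
Moles: n_B1 = 2 − 2X; n_A2 = 1 − X; n_B2 = 2X.
Total moles n_T = 3 − X.
K_p = p_B2^2 / (p_B1^2 p_A2) with p_i = (n_i/n_T)·P.
At X = 0.468: the mole-fraction product g(X) = Π y_i^ν_i = 3.683. Since K_p = g(X)·P^{-1}, P = (g/K_p)^(1/1) = (3.683/3.54)^(1/1) = 1.04 atm.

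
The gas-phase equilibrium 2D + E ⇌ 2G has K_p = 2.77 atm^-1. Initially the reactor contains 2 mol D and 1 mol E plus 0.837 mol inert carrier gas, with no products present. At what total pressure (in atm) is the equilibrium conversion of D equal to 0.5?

Basis: 2 mol D initially; let X = conversion of D. Extent ξ = X.
Mole table: n_D = 2 − 2X; n_E = 1 − X; n_G = 2X; n_I = 0.837 (inert).
n_T = Σnᵢ = 3.84 − X.
K_p = p_G^2 / (p_D^2 p_E) with p_i = (n_i/n_T)·P.
At X = 0.5: the mole-fraction product g(X) = Π y_i^ν_i = 6.674. Since K_p = g(X)·P^{-1}, P = (g/K_p)^(1/1) = (6.674/2.77)^(1/1) = 2.41 atm.

P = 2.41 atm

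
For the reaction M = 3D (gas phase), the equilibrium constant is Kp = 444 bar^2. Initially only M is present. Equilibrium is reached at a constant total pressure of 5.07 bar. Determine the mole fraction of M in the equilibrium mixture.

y_M = 0.050

Basis: 1 mol M initially; let X = conversion of M. Extent ξ = X.
Moles: n_M = 1 − X; n_D = 3X.
Summing: n_T = 1 + 2X.
With p_i = (n_i/n_T)P, Kp = p_D^3 / (p_M).
Equating to 444 bar^2 and solving on 0 < X < 1: X = 0.864.
Then n_M = 0.136, n_T = 2.73, so y_M = 0.050.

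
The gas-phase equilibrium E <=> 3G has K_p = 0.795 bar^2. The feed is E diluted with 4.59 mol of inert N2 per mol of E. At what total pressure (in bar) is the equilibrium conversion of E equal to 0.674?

P = 1.23 bar

Basis: 1 mol E initially; let X = conversion of E. Extent ξ = X.
Species balance: n_E = 1 − X; n_G = 3X; n_I = 4.59 (inert).
n_T = Σnᵢ = 5.59 + 2X.
K_p = p_G^3 / (p_E) with p_i = (n_i/n_T)·P.
At X = 0.674: the mole-fraction product g(X) = Π y_i^ν_i = 0.5268. Since K_p = g(X)·P^{2}, P = (K_p/g)^(1/2) = (0.795/0.5268)^(1/2) = 1.23 bar.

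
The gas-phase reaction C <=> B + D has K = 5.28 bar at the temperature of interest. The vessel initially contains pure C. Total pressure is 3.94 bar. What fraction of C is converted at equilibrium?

X = 0.757

Basis: 1 mol C initially; let X = conversion of C. Extent ξ = X.
At extent ξ: n_C = 1 − X; n_B = X; n_D = X.
n_T = Σnᵢ = 1 + X.
y_i = n_i/n_T, p_i = y_i·P. K = p_B p_D / (p_C).
Substituting and setting equal to 5.28 bar gives a polynomial in X; the root in (0,1) is X = 0.757.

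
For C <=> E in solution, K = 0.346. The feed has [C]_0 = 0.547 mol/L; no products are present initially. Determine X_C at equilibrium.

X = 0.257

Let X = conversion of C; extent ξ = 0.547·X mol/L.
Concentrations: [C] = 0.547 − 0.547X; [E] = 0.547X.
K = [E] / ([C]).
Solving K = 0.346 for X ∈ (0,1): X = 0.257.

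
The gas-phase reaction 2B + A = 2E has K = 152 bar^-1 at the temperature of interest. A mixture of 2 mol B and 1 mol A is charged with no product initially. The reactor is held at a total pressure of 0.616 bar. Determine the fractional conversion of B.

X = 0.760

Let X = conversion of B (basis 2 mol B); extent of reaction ξ = X.
Species balance: n_B = 2 − 2X; n_A = 1 − X; n_E = 2X.
Total moles n_T = 3 − X.
Mole fractions y_i = n_i/n_T; K = p_E^2 / (p_B^2 p_A) with p_i = y_i·P.
Substituting and setting equal to 152 bar^-1 gives a polynomial in X; the root in (0,1) is X = 0.760.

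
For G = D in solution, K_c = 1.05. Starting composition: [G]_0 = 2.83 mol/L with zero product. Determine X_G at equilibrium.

Let X = conversion of G; extent ξ = 2.83·X mol/L.
Concentrations: [G] = 2.83 − 2.83X; [D] = 2.83X.
K_c = [D] / ([G]).
This equals 1.05 at X = 0.512 (the root in 0 < X < 1).

X = 0.512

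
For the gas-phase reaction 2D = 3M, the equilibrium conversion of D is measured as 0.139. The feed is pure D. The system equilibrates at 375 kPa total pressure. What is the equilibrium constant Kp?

Let X = conversion of D (basis 1 mol D); extent of reaction ξ = 0.5X.
Moles: n_D = 1 − X; n_M = 1.5X.
Total moles n_T = 1 + 0.5X.
At X = 0.139: n_D = 0.861, n_M = 0.209, n_T = 1.07.
p_i = (n_i/n_T)·P. Kp = p_M^3 / (p_D^2) = 4.29 kPa.

Kp = 4.29 kPa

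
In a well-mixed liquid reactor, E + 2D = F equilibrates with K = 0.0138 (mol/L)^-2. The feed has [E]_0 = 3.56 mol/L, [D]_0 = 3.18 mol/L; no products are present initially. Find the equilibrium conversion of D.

X = 0.188

Let X = conversion of D; extent ξ = 3.18X/2 mol/L.
Concentrations: [E] = 3.56 − 1.59X; [D] = 3.18 − 3.18X; [F] = 1.59X.
K = [F] / ([E] [D]^2).
This equals 0.0138 at X = 0.188 (the root in 0 < X < 1).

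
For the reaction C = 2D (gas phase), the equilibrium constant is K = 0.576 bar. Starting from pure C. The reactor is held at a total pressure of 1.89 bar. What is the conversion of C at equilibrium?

X = 0.266

Let X = conversion of C (basis 1 mol C); extent of reaction ξ = X.
At extent ξ: n_C = 1 − X; n_D = 2X.
Total moles n_T = 1 + X.
y_i = n_i/n_T, p_i = y_i·P. K = p_D^2 / (p_C).
This yields a degree-2 equation in X; solving on (0,1), X = 0.266.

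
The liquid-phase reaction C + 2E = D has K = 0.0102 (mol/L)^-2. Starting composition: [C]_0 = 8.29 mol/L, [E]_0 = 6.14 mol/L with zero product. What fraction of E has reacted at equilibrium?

Let X = conversion of E; extent ξ = 6.14X/2 mol/L.
Concentrations: [C] = 8.29 − 3.07X; [E] = 6.14 − 6.14X; [D] = 3.07X.
K = [D] / ([C] [E]^2).
Equating to 0.0102 (mol/L)^-2: the physical root is X = 0.364.

X = 0.364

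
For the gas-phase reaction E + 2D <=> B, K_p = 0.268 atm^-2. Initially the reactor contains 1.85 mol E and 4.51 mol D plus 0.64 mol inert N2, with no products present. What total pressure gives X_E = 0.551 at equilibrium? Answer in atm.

Basis: 1.85 mol E initially; let X = conversion of E. Extent ξ = 1.85X.
Mole table: n_E = 1.85 − 1.85X; n_D = 4.51 − 3.7X; n_B = 1.85X; n_I = 0.64 (inert).
Total moles n_T = 7 − 3.7X.
K_p = p_B / (p_E p_D^2) with p_i = (n_i/n_T)·P.
At X = 0.551: the mole-fraction product g(X) = Π y_i^ν_i = 4.946. Since K_p = g(X)·P^{-2}, P = (g/K_p)^(1/2) = (4.946/0.268)^(1/2) = 4.3 atm.

P = 4.3 atm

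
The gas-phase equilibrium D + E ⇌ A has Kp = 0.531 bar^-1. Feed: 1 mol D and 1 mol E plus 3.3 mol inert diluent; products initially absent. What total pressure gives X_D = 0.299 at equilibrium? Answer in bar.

Basis: 1 mol D initially; let X = conversion of D. Extent ξ = X.
Moles: n_D = 1 − X; n_E = 1 − X; n_A = X; n_I = 3.3 (inert).
Summing: n_T = 5.3 − X.
Kp = p_A / (p_D p_E) with p_i = (n_i/n_T)·P.
At X = 0.299: the mole-fraction product g(X) = Π y_i^ν_i = 3.043. Since Kp = g(X)·P^{-1}, P = (g/Kp)^(1/1) = (3.043/0.531)^(1/1) = 5.73 bar.

P = 5.73 bar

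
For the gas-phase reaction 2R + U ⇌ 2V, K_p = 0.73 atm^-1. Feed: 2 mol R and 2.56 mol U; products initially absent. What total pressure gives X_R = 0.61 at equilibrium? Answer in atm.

P = 6.79 atm

Take 2 mol R as basis and let X be its fractional conversion, so ξ = X.
Species balance: n_R = 2 − 2X; n_U = 2.56 − X; n_V = 2X.
Summing: n_T = 4.56 − X.
K_p = p_V^2 / (p_R^2 p_U) with p_i = (n_i/n_T)·P.
At X = 0.61: the mole-fraction product g(X) = Π y_i^ν_i = 4.956. Since K_p = g(X)·P^{-1}, P = (g/K_p)^(1/1) = (4.956/0.73)^(1/1) = 6.79 atm.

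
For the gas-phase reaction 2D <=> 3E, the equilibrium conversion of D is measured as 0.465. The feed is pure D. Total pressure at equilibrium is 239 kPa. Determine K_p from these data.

K_p = 230 kPa

Let X = conversion of D (basis 1 mol D); extent of reaction ξ = 0.5X.
Moles: n_D = 1 − X; n_E = 1.5X.
n_T = Σnᵢ = 1 + 0.5X.
At X = 0.465: n_D = 0.535, n_E = 0.698, n_T = 1.23.
p_i = (n_i/n_T)·P. K_p = p_E^3 / (p_D^2) = 230 kPa.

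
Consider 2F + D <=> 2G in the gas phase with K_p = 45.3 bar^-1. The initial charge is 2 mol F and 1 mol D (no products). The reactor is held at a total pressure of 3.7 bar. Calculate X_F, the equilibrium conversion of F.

Take 2 mol F as basis and let X be its fractional conversion, so ξ = X.
Species balance: n_F = 2 − 2X; n_D = 1 − X; n_G = 2X.
Summing: n_T = 3 − X.
With p_i = (n_i/n_T)P, K_p = p_G^2 / (p_F^2 p_D).
This yields a degree-3 equation in X; solving on (0,1), X = 0.797.

X = 0.797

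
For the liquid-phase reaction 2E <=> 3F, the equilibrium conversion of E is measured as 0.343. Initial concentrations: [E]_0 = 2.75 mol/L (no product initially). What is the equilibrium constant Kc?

Let X = conversion of E.
Concentrations: [E] = 2.75 − 2.75X; [F] = 4.12X.
At X = 0.343: [E] = 1.81, [F] = 1.41.
Kc = [F]^3 / ([E]^2) = 0.868 mol/L.

Kc = 0.868 mol/L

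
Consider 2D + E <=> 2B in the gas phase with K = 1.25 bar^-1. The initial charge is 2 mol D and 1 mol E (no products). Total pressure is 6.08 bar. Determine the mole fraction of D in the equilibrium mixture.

y_D = 0.372

Let X = conversion of D (basis 2 mol D); extent of reaction ξ = X.
Mole table: n_D = 2 − 2X; n_E = 1 − X; n_B = 2X.
Total moles n_T = 3 − X.
y_i = n_i/n_T, p_i = y_i·P. K = p_B^2 / (p_D^2 p_E).
Substituting and setting equal to 1.25 bar^-1 gives a polynomial in X; the root in (0,1) is X = 0.543.
Then n_D = 0.914, n_T = 2.46, so y_D = 0.372.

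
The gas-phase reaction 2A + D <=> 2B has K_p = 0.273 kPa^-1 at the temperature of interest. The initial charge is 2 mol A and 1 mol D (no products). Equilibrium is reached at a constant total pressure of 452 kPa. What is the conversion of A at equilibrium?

Take 2 mol A as basis and let X be its fractional conversion, so ξ = X.
Species balance: n_A = 2 − 2X; n_D = 1 − X; n_B = 2X.
Total moles n_T = 3 − X.
y_i = n_i/n_T, p_i = y_i·P. K_p = p_B^2 / (p_A^2 p_D).
Setting this equal to 0.273 kPa^-1 and taking the physical root (0 < X < 1) gives X = 0.778.

X = 0.778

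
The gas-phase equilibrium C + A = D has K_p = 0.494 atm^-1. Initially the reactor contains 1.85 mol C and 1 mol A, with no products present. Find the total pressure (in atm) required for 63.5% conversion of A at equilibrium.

Basis: 1 mol A initially; let X = conversion of A. Extent ξ = X.
Species balance: n_C = 1.85 − X; n_A = 1 − X; n_D = X.
Total moles n_T = 2.85 − X.
K_p = p_D / (p_C p_A) with p_i = (n_i/n_T)·P.
At X = 0.635: the mole-fraction product g(X) = Π y_i^ν_i = 3.172. Since K_p = g(X)·P^{-1}, P = (g/K_p)^(1/1) = (3.172/0.494)^(1/1) = 6.42 atm.

P = 6.42 atm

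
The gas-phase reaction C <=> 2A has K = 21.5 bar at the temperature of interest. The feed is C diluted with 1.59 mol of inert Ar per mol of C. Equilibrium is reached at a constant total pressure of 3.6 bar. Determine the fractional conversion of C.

Let X = conversion of C (basis 1 mol C); extent of reaction ξ = X.
Species balance: n_C = 1 − X; n_A = 2X; n_I = 1.59 (inert).
Total moles n_T = 2.59 + X.
Mole fractions y_i = n_i/n_T; K = p_A^2 / (p_C) with p_i = y_i·P.
Setting this equal to 21.5 bar and taking the physical root (0 < X < 1) gives X = 0.857.

X = 0.857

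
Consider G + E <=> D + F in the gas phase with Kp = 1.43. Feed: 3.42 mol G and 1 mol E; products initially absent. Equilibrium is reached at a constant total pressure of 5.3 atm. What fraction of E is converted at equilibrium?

Let X = conversion of E (basis 1 mol E); extent of reaction ξ = X.
At extent ξ: n_G = 3.42 − X; n_E = 1 − X; n_D = X; n_F = X.
n_T stays at 4.42 (no change in mole number).
Mole fractions y_i = n_i/n_T; Kp = p_D p_F / (p_G p_E) with p_i = y_i·P.
Setting this equal to 1.43 and taking the physical root (0 < X < 1) gives X = 0.819.

X = 0.819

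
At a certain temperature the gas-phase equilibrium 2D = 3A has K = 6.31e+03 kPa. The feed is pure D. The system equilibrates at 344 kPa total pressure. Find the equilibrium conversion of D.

X = 0.759

Take 1 mol D as basis and let X be its fractional conversion, so ξ = 0.5X.
Moles: n_D = 1 − X; n_A = 1.5X.
Summing: n_T = 1 + 0.5X.
y_i = n_i/n_T, p_i = y_i·P. K = p_A^3 / (p_D^2).
This yields a degree-3 equation in X; solving on (0,1), X = 0.759.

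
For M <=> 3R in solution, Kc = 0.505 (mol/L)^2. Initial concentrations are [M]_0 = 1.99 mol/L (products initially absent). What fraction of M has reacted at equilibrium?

Let X = conversion of M; extent ξ = 1.99·X mol/L.
Concentrations: [M] = 1.99 − 1.99X; [R] = 5.97X.
Kc = [R]^3 / ([M]).
This equals 0.505 at X = 0.158 (the root in 0 < X < 1).

X = 0.158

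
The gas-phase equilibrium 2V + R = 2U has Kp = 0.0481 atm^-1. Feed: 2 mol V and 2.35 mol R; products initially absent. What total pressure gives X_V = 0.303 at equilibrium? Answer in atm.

P = 7.77 atm

Basis: 2 mol V initially; let X = conversion of V. Extent ξ = X.
Species balance: n_V = 2 − 2X; n_R = 2.35 − X; n_U = 2X.
n_T = Σnᵢ = 4.35 − X.
Kp = p_U^2 / (p_V^2 p_R) with p_i = (n_i/n_T)·P.
At X = 0.303: the mole-fraction product g(X) = Π y_i^ν_i = 0.3736. Since Kp = g(X)·P^{-1}, P = (g/Kp)^(1/1) = (0.3736/0.0481)^(1/1) = 7.77 atm.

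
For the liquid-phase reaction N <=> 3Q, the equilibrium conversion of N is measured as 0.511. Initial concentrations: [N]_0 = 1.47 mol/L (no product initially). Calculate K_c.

Let X = conversion of N.
Concentrations: [N] = 1.47 − 1.47X; [Q] = 4.41X.
At X = 0.511: [N] = 0.719, [Q] = 2.25.
K_c = [Q]^3 / ([N]) = 15.9 (mol/L)^2.

K_c = 15.9 (mol/L)^2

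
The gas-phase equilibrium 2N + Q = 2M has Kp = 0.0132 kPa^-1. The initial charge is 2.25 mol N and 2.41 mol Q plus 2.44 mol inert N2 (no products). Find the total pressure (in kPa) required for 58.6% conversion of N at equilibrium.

P = 558 kPa

Basis: 2.25 mol N initially; let X = conversion of N. Extent ξ = 1.12X.
Mole table: n_N = 2.25 − 2.25X; n_Q = 2.41 − 1.12X; n_M = 2.25X; n_I = 2.44 (inert).
Summing: n_T = 7.1 − 1.12X.
Kp = p_M^2 / (p_N^2 p_Q) with p_i = (n_i/n_T)·P.
At X = 0.586: the mole-fraction product g(X) = Π y_i^ν_i = 7.371. Since Kp = g(X)·P^{-1}, P = (g/Kp)^(1/1) = (7.371/0.0132)^(1/1) = 558 kPa.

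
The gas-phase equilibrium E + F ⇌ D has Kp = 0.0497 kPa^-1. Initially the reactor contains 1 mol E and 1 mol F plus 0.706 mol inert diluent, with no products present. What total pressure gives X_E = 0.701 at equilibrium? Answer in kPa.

P = 316 kPa

Let X = conversion of E (basis 1 mol E); extent of reaction ξ = X.
Moles: n_E = 1 − X; n_F = 1 − X; n_D = X; n_I = 0.706 (inert).
Total moles n_T = 2.71 − X.
Kp = p_D / (p_E p_F) with p_i = (n_i/n_T)·P.
At X = 0.701: the mole-fraction product g(X) = Π y_i^ν_i = 15.72. Since Kp = g(X)·P^{-1}, P = (g/Kp)^(1/1) = (15.72/0.0497)^(1/1) = 316 kPa.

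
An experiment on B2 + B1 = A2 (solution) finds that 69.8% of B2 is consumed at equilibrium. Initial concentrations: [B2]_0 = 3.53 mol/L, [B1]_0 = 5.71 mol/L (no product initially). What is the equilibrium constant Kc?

Kc = 0.712 L/mol

Let X = conversion of B2.
Concentrations: [B2] = 3.53 − 3.53X; [B1] = 5.71 − 3.53X; [A2] = 3.53X.
At X = 0.698: [B2] = 1.07, [B1] = 3.25, [A2] = 2.46.
Kc = [A2] / ([B2] [B1]) = 0.712 L/mol.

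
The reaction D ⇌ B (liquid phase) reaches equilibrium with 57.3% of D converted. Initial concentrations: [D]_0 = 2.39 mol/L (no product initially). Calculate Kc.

Let X = conversion of D.
Concentrations: [D] = 2.39 − 2.39X; [B] = 2.39X.
At X = 0.573: [D] = 1.02, [B] = 1.37.
Kc = [B] / ([D]) = 1.34.

Kc = 1.34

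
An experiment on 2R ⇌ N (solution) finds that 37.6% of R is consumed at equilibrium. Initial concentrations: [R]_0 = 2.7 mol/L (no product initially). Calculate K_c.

Let X = conversion of R.
Concentrations: [R] = 2.7 − 2.7X; [N] = 1.35X.
At X = 0.376: [R] = 1.68, [N] = 0.508.
K_c = [N] / ([R]^2) = 0.179 L/mol.

K_c = 0.179 L/mol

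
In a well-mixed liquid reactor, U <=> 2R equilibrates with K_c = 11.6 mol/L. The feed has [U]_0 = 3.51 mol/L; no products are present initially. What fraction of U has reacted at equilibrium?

X = 0.585

Let X = conversion of U; extent ξ = 3.51·X mol/L.
Concentrations: [U] = 3.51 − 3.51X; [R] = 7.02X.
K_c = [R]^2 / ([U]).
Setting equal to 11.6 and solving for X on (0,1) gives X = 0.585.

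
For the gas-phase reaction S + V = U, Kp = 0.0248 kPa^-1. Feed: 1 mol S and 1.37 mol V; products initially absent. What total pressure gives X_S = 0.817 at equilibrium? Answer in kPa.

Take 1 mol S as basis and let X be its fractional conversion, so ξ = X.
Mole table: n_S = 1 − X; n_V = 1.37 − X; n_U = X.
Summing: n_T = 2.37 − X.
Kp = p_U / (p_S p_V) with p_i = (n_i/n_T)·P.
At X = 0.817: the mole-fraction product g(X) = Π y_i^ν_i = 12.54. Since Kp = g(X)·P^{-1}, P = (g/Kp)^(1/1) = (12.54/0.0248)^(1/1) = 506 kPa.

P = 506 kPa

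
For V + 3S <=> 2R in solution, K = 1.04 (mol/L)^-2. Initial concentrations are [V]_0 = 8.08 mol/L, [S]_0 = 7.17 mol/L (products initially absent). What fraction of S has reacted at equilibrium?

Let X = conversion of S; extent ξ = 7.17X/3 mol/L.
Concentrations: [V] = 8.08 − 2.39X; [S] = 7.17 − 7.17X; [R] = 4.78X.
K = [R]^2 / ([V] [S]^3).
Equating to 1.04 (mol/L)^-2: the physical root is X = 0.814.

X = 0.814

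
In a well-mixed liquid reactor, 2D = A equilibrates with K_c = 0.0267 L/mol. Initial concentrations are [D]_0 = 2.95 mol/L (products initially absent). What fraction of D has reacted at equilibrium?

Let X = conversion of D; extent ξ = 2.95X/2 mol/L.
Concentrations: [D] = 2.95 − 2.95X; [A] = 1.48X.
K_c = [A] / ([D]^2).
Setting equal to 0.0267 and solving for X on (0,1) gives X = 0.122.

X = 0.122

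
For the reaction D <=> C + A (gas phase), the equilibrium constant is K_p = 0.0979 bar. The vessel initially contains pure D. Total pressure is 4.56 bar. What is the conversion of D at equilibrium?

Let X = conversion of D (basis 1 mol D); extent of reaction ξ = X.
Mole table: n_D = 1 − X; n_C = X; n_A = X.
n_T = Σnᵢ = 1 + X.
With p_i = (n_i/n_T)P, K_p = p_C p_A / (p_D).
Equating to 0.0979 bar and solving on 0 < X < 1: X = 0.145.

X = 0.145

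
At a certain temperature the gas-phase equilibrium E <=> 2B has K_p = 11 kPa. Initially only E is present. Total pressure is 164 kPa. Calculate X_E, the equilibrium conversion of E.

X = 0.128

Basis: 1 mol E initially; let X = conversion of E. Extent ξ = X.
Moles: n_E = 1 − X; n_B = 2X.
n_T = Σnᵢ = 1 + X.
y_i = n_i/n_T, p_i = y_i·P. K_p = p_B^2 / (p_E).
Substituting and setting equal to 11 kPa gives a polynomial in X; the root in (0,1) is X = 0.128.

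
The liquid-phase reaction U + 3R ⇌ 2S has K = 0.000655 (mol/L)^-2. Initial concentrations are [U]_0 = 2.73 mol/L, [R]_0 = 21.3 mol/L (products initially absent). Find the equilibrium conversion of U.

X = 0.435

Let X = conversion of U; extent ξ = 2.73·X mol/L.
Concentrations: [U] = 2.73 − 2.73X; [R] = 21.3 − 8.19X; [S] = 5.46X.
K = [S]^2 / ([U] [R]^3).
Solving K = 0.000655 for X ∈ (0,1): X = 0.435.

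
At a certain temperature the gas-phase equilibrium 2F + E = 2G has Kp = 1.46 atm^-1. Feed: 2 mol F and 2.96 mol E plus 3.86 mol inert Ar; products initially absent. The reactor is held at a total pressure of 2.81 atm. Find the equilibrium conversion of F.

Let X = conversion of F (basis 2 mol F); extent of reaction ξ = X.
At extent ξ: n_F = 2 − 2X; n_E = 2.96 − X; n_G = 2X; n_I = 3.86 (inert).
Summing: n_T = 8.82 − X.
Mole fractions y_i = n_i/n_T; Kp = p_G^2 / (p_F^2 p_E) with p_i = y_i·P.
Equating to 1.46 atm^-1 and solving on 0 < X < 1: X = 0.523.

X = 0.523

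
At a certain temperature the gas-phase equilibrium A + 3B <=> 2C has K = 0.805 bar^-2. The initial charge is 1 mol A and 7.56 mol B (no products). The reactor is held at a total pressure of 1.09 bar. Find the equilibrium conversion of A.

Basis: 1 mol A initially; let X = conversion of A. Extent ξ = X.
Species balance: n_A = 1 − X; n_B = 7.56 − 3X; n_C = 2X.
Summing: n_T = 8.56 − 2X.
With p_i = (n_i/n_T)P, K = p_C^2 / (p_A p_B^3).
Setting this equal to 0.805 bar^-2 and taking the physical root (0 < X < 1) gives X = 0.591.

X = 0.591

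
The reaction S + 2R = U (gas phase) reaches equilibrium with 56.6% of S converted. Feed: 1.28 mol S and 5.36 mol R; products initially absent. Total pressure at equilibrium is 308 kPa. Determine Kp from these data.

Kp = 2.42e-05 kPa^-2

Let X = conversion of S (basis 1.28 mol S); extent of reaction ξ = 1.28X.
At extent ξ: n_S = 1.28 − 1.28X; n_R = 5.36 − 2.56X; n_U = 1.28X.
n_T = Σnᵢ = 6.64 − 2.56X.
At X = 0.566: n_S = 0.556, n_R = 3.91, n_U = 0.724, n_T = 5.19.
p_i = (n_i/n_T)·P. Kp = p_U / (p_S p_R^2) = 2.42e-05 kPa^-2.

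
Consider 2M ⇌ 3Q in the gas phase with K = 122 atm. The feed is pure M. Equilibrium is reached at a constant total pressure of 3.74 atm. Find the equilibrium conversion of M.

X = 0.804

Let X = conversion of M (basis 1 mol M); extent of reaction ξ = 0.5X.
Mole table: n_M = 1 − X; n_Q = 1.5X.
Total moles n_T = 1 + 0.5X.
y_i = n_i/n_T, p_i = y_i·P. K = p_Q^3 / (p_M^2).
This yields a degree-3 equation in X; solving on (0,1), X = 0.804.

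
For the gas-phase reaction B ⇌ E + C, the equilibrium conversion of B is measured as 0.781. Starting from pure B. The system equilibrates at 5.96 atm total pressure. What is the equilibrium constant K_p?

Take 1 mol B as basis and let X be its fractional conversion, so ξ = X.
Species balance: n_B = 1 − X; n_E = X; n_C = X.
Total moles n_T = 1 + X.
At X = 0.781: n_B = 0.219, n_E = 0.781, n_C = 0.781, n_T = 1.78.
p_i = (n_i/n_T)·P. K_p = p_E p_C / (p_B) = 9.32 atm.

K_p = 9.32 atm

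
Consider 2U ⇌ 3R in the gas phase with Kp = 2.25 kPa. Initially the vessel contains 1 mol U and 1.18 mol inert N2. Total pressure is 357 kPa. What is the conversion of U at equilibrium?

Take 1 mol U as basis and let X be its fractional conversion, so ξ = 0.5X.
At extent ξ: n_U = 1 − X; n_R = 1.5X; n_I = 1.18 (inert).
n_T = Σnᵢ = 2.18 + 0.5X.
y_i = n_i/n_T, p_i = y_i·P. Kp = p_R^3 / (p_U^2).
Equating to 2.25 kPa and solving on 0 < X < 1: X = 0.145.

X = 0.145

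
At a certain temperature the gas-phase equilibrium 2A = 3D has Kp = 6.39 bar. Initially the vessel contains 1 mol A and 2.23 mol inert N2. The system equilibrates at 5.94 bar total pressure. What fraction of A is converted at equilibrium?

Basis: 1 mol A initially; let X = conversion of A. Extent ξ = 0.5X.
Species balance: n_A = 1 − X; n_D = 1.5X; n_I = 2.23 (inert).
Summing: n_T = 3.23 + 0.5X.
y_i = n_i/n_T, p_i = y_i·P. Kp = p_D^3 / (p_A^2).
This yields a degree-3 equation in X; solving on (0,1), X = 0.581.

X = 0.581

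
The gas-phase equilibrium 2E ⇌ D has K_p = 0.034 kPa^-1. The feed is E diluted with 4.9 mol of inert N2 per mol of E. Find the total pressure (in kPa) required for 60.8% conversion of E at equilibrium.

Basis: 1 mol E initially; let X = conversion of E. Extent ξ = 0.5X.
Moles: n_E = 1 − X; n_D = 0.5X; n_I = 4.9 (inert).
n_T = Σnᵢ = 5.9 − 0.5X.
K_p = p_D / (p_E^2) with p_i = (n_i/n_T)·P.
At X = 0.608: the mole-fraction product g(X) = Π y_i^ν_i = 11.07. Since K_p = g(X)·P^{-1}, P = (g/K_p)^(1/1) = (11.07/0.034)^(1/1) = 326 kPa.

P = 326 kPa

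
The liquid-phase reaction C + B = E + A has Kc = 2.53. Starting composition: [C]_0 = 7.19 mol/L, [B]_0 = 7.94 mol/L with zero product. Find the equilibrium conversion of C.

X = 0.644

Let X = conversion of C; extent ξ = 7.19·X mol/L.
Concentrations: [C] = 7.19 − 7.19X; [B] = 7.94 − 7.19X; [E] = 7.19X; [A] = 7.19X.
Kc = [E] [A] / ([C] [B]).
Equating to 2.53: the physical root is X = 0.644.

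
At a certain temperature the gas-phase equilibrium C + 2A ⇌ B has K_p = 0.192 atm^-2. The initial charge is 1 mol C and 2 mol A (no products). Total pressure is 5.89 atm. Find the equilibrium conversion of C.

X = 0.581

Let X = conversion of C (basis 1 mol C); extent of reaction ξ = X.
At extent ξ: n_C = 1 − X; n_A = 2 − 2X; n_B = X.
Summing: n_T = 3 − 2X.
Mole fractions y_i = n_i/n_T; K_p = p_B / (p_C p_A^2) with p_i = y_i·P.
This yields a degree-3 equation in X; solving on (0,1), X = 0.581.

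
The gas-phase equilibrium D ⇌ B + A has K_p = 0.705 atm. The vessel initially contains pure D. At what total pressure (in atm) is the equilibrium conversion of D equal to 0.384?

Let X = conversion of D (basis 1 mol D); extent of reaction ξ = X.
Species balance: n_D = 1 − X; n_B = X; n_A = X.
Total moles n_T = 1 + X.
K_p = p_B p_A / (p_D) with p_i = (n_i/n_T)·P.
At X = 0.384: the mole-fraction product g(X) = Π y_i^ν_i = 0.173. Since K_p = g(X)·P^{1}, P = (K_p/g)^(1/1) = (0.705/0.173)^(1/1) = 4.08 atm.

P = 4.08 atm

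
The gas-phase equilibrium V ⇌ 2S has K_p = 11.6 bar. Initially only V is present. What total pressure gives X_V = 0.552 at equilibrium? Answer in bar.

P = 6.62 bar

Take 1 mol V as basis and let X be its fractional conversion, so ξ = X.
Moles: n_V = 1 − X; n_S = 2X.
Summing: n_T = 1 + X.
K_p = p_S^2 / (p_V) with p_i = (n_i/n_T)·P.
At X = 0.552: the mole-fraction product g(X) = Π y_i^ν_i = 1.753. Since K_p = g(X)·P^{1}, P = (K_p/g)^(1/1) = (11.6/1.753)^(1/1) = 6.62 bar.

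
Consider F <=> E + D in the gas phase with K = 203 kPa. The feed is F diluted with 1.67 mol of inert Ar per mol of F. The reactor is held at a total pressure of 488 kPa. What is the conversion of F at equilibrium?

X = 0.674

Basis: 1 mol F initially; let X = conversion of F. Extent ξ = X.
Moles: n_F = 1 − X; n_E = X; n_D = X; n_I = 1.67 (inert).
Summing: n_T = 2.67 + X.
With p_i = (n_i/n_T)P, K = p_E p_D / (p_F).
Setting this equal to 203 kPa and taking the physical root (0 < X < 1) gives X = 0.674.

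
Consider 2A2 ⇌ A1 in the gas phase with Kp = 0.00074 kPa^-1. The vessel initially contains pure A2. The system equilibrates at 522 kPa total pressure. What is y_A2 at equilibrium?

y_A2 = 0.771

Basis: 1 mol A2 initially; let X = conversion of A2. Extent ξ = 0.5X.
Species balance: n_A2 = 1 − X; n_A1 = 0.5X.
Total moles n_T = 1 − 0.5X.
y_i = n_i/n_T, p_i = y_i·P. Kp = p_A1 / (p_A2^2).
Substituting and setting equal to 0.00074 kPa^-1 gives a polynomial in X; the root in (0,1) is X = 0.373.
Then n_A2 = 0.627, n_T = 0.813, so y_A2 = 0.771.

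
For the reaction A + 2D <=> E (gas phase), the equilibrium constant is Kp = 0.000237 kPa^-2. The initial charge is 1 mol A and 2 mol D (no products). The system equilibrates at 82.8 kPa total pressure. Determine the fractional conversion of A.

X = 0.344

Basis: 1 mol A initially; let X = conversion of A. Extent ξ = X.
At extent ξ: n_A = 1 − X; n_D = 2 − 2X; n_E = X.
Summing: n_T = 3 − 2X.
Mole fractions y_i = n_i/n_T; Kp = p_E / (p_A p_D^2) with p_i = y_i·P.
This yields a degree-3 equation in X; solving on (0,1), X = 0.344.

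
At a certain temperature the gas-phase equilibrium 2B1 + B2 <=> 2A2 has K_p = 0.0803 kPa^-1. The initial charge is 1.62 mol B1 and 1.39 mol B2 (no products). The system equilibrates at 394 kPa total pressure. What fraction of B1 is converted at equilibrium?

Let X = conversion of B1 (basis 1.62 mol B1); extent of reaction ξ = 0.81X.
At extent ξ: n_B1 = 1.62 − 1.62X; n_B2 = 1.39 − 0.81X; n_A2 = 1.62X.
Summing: n_T = 3.01 − 0.81X.
y_i = n_i/n_T, p_i = y_i·P. K_p = p_A2^2 / (p_B1^2 p_B2).
Substituting and setting equal to 0.0803 kPa^-1 gives a polynomial in X; the root in (0,1) is X = 0.762.

X = 0.762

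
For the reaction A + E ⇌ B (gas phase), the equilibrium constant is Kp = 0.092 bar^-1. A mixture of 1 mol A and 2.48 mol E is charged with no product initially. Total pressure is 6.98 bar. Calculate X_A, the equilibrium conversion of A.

X = 0.305

Basis: 1 mol A initially; let X = conversion of A. Extent ξ = X.
At extent ξ: n_A = 1 − X; n_E = 2.48 − X; n_B = X.
Total moles n_T = 3.48 − X.
y_i = n_i/n_T, p_i = y_i·P. Kp = p_B / (p_A p_E).
Setting this equal to 0.092 bar^-1 and taking the physical root (0 < X < 1) gives X = 0.305.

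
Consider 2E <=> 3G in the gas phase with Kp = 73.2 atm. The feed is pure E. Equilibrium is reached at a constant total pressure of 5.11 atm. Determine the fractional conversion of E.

Let X = conversion of E (basis 1 mol E); extent of reaction ξ = 0.5X.
Mole table: n_E = 1 − X; n_G = 1.5X.
Summing: n_T = 1 + 0.5X.
y_i = n_i/n_T, p_i = y_i·P. Kp = p_G^3 / (p_E^2).
Substituting and setting equal to 73.2 atm gives a polynomial in X; the root in (0,1) is X = 0.737.

X = 0.737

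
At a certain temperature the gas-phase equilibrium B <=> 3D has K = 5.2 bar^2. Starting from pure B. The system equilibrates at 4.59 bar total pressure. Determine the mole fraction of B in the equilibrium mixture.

y_B = 0.502

Basis: 1 mol B initially; let X = conversion of B. Extent ξ = X.
Mole table: n_B = 1 − X; n_D = 3X.
n_T = Σnᵢ = 1 + 2X.
y_i = n_i/n_T, p_i = y_i·P. K = p_D^3 / (p_B).
Setting this equal to 5.2 bar^2 and taking the physical root (0 < X < 1) gives X = 0.249.
Then n_B = 0.751, n_T = 1.5, so y_B = 0.502.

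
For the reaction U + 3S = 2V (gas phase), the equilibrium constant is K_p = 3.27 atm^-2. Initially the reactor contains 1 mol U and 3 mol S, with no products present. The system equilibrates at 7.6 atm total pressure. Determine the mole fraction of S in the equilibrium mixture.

y_S = 0.281

Basis: 1 mol U initially; let X = conversion of U. Extent ξ = X.
Moles: n_U = 1 − X; n_S = 3 − 3X; n_V = 2X.
Total moles n_T = 4 − 2X.
With p_i = (n_i/n_T)P, K_p = p_V^2 / (p_U p_S^3).
Substituting and setting equal to 3.27 atm^-2 gives a polynomial in X; the root in (0,1) is X = 0.770.
Then n_S = 0.691, n_T = 2.46, so y_S = 0.281.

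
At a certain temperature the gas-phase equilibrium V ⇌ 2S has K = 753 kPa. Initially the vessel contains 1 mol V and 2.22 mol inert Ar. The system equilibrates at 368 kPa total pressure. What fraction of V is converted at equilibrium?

Basis: 1 mol V initially; let X = conversion of V. Extent ξ = X.
Species balance: n_V = 1 − X; n_S = 2X; n_I = 2.22 (inert).
n_T = Σnᵢ = 3.22 + X.
y_i = n_i/n_T, p_i = y_i·P. K = p_S^2 / (p_V).
Setting this equal to 753 kPa and taking the physical root (0 < X < 1) gives X = 0.734.

X = 0.734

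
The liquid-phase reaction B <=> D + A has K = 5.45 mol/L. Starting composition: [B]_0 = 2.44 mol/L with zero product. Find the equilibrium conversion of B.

Let X = conversion of B; extent ξ = 2.44·X mol/L.
Concentrations: [B] = 2.44 − 2.44X; [D] = 2.44X; [A] = 2.44X.
K = [D] [A] / ([B]).
This equals 5.45 at X = 0.749 (the root in 0 < X < 1).

X = 0.749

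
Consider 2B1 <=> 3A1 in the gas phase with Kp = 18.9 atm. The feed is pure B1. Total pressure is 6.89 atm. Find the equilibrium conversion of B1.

X = 0.574

Basis: 1 mol B1 initially; let X = conversion of B1. Extent ξ = 0.5X.
At extent ξ: n_B1 = 1 − X; n_A1 = 1.5X.
Total moles n_T = 1 + 0.5X.
y_i = n_i/n_T, p_i = y_i·P. Kp = p_A1^3 / (p_B1^2).
Substituting and setting equal to 18.9 atm gives a polynomial in X; the root in (0,1) is X = 0.574.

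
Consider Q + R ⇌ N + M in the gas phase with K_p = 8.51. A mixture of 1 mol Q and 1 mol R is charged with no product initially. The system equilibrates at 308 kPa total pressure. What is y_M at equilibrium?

Basis: 1 mol Q initially; let X = conversion of Q. Extent ξ = X.
Mole table: n_Q = 1 − X; n_R = 1 − X; n_N = X; n_M = X.
Since Δν = 0, n_T = 2 throughout.
Mole fractions y_i = n_i/n_T; K_p = p_N p_M / (p_Q p_R) with p_i = y_i·P.
This yields a degree-2 equation in X; solving on (0,1), X = 0.745.
Then n_M = 0.745, n_T = 2, so y_M = 0.372.

y_M = 0.372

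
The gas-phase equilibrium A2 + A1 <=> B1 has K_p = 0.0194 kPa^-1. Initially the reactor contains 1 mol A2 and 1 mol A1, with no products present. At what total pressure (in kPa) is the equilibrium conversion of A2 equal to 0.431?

Take 1 mol A2 as basis and let X be its fractional conversion, so ξ = X.
At extent ξ: n_A2 = 1 − X; n_A1 = 1 − X; n_B1 = X.
Summing: n_T = 2 − X.
K_p = p_B1 / (p_A2 p_A1) with p_i = (n_i/n_T)·P.
At X = 0.431: the mole-fraction product g(X) = Π y_i^ν_i = 2.089. Since K_p = g(X)·P^{-1}, P = (g/K_p)^(1/1) = (2.089/0.0194)^(1/1) = 108 kPa.

P = 108 kPa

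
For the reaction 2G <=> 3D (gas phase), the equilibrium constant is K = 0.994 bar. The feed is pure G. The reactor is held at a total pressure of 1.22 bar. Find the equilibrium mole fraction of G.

y_G = 0.451

Basis: 1 mol G initially; let X = conversion of G. Extent ξ = 0.5X.
At extent ξ: n_G = 1 − X; n_D = 1.5X.
n_T = Σnᵢ = 1 + 0.5X.
Mole fractions y_i = n_i/n_T; K = p_D^3 / (p_G^2) with p_i = y_i·P.
Equating to 0.994 bar and solving on 0 < X < 1: X = 0.448.
Then n_G = 0.552, n_T = 1.22, so y_G = 0.451.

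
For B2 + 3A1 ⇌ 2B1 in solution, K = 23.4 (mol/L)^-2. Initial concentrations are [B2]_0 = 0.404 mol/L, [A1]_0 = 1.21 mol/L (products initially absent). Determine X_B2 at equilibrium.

Let X = conversion of B2; extent ξ = 0.404·X mol/L.
Concentrations: [B2] = 0.404 − 0.404X; [A1] = 1.21 − 1.21X; [B1] = 0.808X.
K = [B1]^2 / ([B2] [A1]^3).
Equating to 23.4 (mol/L)^-2: the physical root is X = 0.643.

X = 0.643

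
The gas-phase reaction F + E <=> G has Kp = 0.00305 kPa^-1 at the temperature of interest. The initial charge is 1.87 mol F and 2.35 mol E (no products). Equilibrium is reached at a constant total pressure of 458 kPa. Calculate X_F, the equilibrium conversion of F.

Take 1.87 mol F as basis and let X be its fractional conversion, so ξ = 1.87X.
Mole table: n_F = 1.87 − 1.87X; n_E = 2.35 − 1.87X; n_G = 1.87X.
Total moles n_T = 4.22 − 1.87X.
Mole fractions y_i = n_i/n_T; Kp = p_G / (p_F p_E) with p_i = y_i·P.
This yields a degree-2 equation in X; solving on (0,1), X = 0.393.

X = 0.393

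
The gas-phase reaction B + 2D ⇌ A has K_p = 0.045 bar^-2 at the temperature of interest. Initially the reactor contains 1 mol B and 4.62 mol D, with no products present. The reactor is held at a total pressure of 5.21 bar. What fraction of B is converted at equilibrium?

X = 0.432

Basis: 1 mol B initially; let X = conversion of B. Extent ξ = X.
Mole table: n_B = 1 − X; n_D = 4.62 − 2X; n_A = X.
n_T = Σnᵢ = 5.62 − 2X.
Mole fractions y_i = n_i/n_T; K_p = p_A / (p_B p_D^2) with p_i = y_i·P.
Equating to 0.045 bar^-2 and solving on 0 < X < 1: X = 0.432.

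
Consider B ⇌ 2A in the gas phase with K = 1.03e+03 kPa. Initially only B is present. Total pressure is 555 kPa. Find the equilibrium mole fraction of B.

Basis: 1 mol B initially; let X = conversion of B. Extent ξ = X.
At extent ξ: n_B = 1 − X; n_A = 2X.
n_T = Σnᵢ = 1 + X.
y_i = n_i/n_T, p_i = y_i·P. K = p_A^2 / (p_B).
Setting this equal to 1.03e+03 kPa and taking the physical root (0 < X < 1) gives X = 0.563.
Then n_B = 0.437, n_T = 1.56, so y_B = 0.280.

y_B = 0.280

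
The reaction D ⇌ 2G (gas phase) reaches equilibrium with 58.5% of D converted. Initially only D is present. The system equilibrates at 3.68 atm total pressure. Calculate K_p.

K_p = 7.66 atm

Let X = conversion of D (basis 1 mol D); extent of reaction ξ = X.
Mole table: n_D = 1 − X; n_G = 2X.
Summing: n_T = 1 + X.
At X = 0.585: n_D = 0.415, n_G = 1.17, n_T = 1.58.
p_i = (n_i/n_T)·P. K_p = p_G^2 / (p_D) = 7.66 atm.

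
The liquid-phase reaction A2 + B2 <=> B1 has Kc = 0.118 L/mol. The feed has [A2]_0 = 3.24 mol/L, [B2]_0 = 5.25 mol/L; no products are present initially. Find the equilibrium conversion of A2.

X = 0.330

Let X = conversion of A2; extent ξ = 3.24·X mol/L.
Concentrations: [A2] = 3.24 − 3.24X; [B2] = 5.25 − 3.24X; [B1] = 3.24X.
Kc = [B1] / ([A2] [B2]).
This equals 0.118 at X = 0.330 (the root in 0 < X < 1).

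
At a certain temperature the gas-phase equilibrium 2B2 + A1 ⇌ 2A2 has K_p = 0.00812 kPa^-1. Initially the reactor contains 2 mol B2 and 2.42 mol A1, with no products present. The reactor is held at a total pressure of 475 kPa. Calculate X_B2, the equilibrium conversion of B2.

Take 2 mol B2 as basis and let X be its fractional conversion, so ξ = X.
Mole table: n_B2 = 2 − 2X; n_A1 = 2.42 − X; n_A2 = 2X.
Total moles n_T = 4.42 − X.
Mole fractions y_i = n_i/n_T; K_p = p_A2^2 / (p_B2^2 p_A1) with p_i = y_i·P.
Setting this equal to 0.00812 kPa^-1 and taking the physical root (0 < X < 1) gives X = 0.576.

X = 0.576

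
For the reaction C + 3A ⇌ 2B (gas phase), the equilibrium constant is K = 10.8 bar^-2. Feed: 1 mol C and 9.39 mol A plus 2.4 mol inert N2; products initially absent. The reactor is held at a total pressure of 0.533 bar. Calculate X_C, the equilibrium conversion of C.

X = 0.746

Take 1 mol C as basis and let X be its fractional conversion, so ξ = X.
Mole table: n_C = 1 − X; n_A = 9.39 − 3X; n_B = 2X; n_I = 2.4 (inert).
Total moles n_T = 12.8 − 2X.
Mole fractions y_i = n_i/n_T; K = p_B^2 / (p_C p_A^3) with p_i = y_i·P.
Setting this equal to 10.8 bar^-2 and taking the physical root (0 < X < 1) gives X = 0.746.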